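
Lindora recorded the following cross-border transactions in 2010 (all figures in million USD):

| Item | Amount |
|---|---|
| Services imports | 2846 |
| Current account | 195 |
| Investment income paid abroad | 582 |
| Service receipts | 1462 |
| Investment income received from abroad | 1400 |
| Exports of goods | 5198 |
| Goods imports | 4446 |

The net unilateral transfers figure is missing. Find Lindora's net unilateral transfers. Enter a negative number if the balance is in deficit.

Current account = goods balance + services balance + net primary income + net secondary income
Sum of the known components = 186
Net unilateral transfers = CA - (known components) = 195 - 186 = 9

9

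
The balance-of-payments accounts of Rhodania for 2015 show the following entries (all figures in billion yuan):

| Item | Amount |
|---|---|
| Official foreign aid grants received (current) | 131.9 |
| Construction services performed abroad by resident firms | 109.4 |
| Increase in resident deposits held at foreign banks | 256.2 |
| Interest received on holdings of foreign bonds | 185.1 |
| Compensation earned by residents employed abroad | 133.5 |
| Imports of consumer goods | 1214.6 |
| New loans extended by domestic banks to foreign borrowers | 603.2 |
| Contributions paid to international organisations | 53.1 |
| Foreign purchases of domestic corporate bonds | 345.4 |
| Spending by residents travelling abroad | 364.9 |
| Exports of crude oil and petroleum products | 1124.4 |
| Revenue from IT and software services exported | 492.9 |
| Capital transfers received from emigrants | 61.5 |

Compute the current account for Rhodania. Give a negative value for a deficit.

544.6

Goods: 1124.4 - 1214.6 = -90.2
Services: -364.9 + 492.9 + 109.4 = 237.4
Primary income: 185.1 + 133.5 = 318.6
Secondary income: -53.1 + 131.9 = 78.8
Current account = (-90.2) + 237.4 + 318.6 + 78.8 = 544.6
(Excluded from the current account — financial account: increase in resident deposits held at foreign banks 256.2, new loans extended by domestic banks to foreign borrowers 603.2, foreign purchases of domestic corporate bonds 345.4; capital account: capital transfers received from emigrants 61.5.)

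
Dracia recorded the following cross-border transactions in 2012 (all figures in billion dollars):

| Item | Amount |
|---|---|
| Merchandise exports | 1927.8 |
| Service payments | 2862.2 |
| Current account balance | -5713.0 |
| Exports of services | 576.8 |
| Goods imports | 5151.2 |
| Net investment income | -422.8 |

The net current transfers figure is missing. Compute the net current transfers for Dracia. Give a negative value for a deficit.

218.6

Current account = goods balance + services balance + net primary income + net secondary income
Sum of the known components = -5931.6
Net current transfers = CA - (known components) = -5713.0 - (-5931.6) = 218.6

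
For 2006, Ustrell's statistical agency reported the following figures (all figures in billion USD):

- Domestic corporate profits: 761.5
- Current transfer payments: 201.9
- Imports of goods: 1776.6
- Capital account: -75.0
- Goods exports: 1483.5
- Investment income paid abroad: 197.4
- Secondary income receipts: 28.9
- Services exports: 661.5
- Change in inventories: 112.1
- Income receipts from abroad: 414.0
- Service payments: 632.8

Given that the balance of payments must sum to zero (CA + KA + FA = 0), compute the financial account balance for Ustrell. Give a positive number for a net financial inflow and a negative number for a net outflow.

295.8

Goods balance = 1483.5 - 1776.6 = -293.1
Services balance = 661.5 - 632.8 = 28.7
Trade balance (goods + services) = -293.1 + 28.7 = -264.4
Net primary income = 414.0 - 197.4 = 216.6
Net secondary income = 28.9 - 201.9 = -173.0
Current account = -264.4 + 216.6 + (-173.0) = -220.8
Financial account = -(-220.8 + (-75.0)) = 295.8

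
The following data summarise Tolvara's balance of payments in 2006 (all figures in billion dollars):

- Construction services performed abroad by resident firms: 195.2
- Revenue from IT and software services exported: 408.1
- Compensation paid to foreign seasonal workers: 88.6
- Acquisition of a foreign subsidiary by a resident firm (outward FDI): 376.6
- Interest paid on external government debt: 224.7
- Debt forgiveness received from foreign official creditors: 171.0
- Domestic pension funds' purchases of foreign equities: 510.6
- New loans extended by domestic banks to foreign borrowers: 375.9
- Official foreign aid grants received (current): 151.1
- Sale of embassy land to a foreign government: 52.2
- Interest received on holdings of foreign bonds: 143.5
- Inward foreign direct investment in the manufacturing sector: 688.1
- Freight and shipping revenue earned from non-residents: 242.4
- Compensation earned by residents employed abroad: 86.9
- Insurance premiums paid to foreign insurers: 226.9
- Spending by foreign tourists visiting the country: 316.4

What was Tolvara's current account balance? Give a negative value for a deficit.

Services: -226.9 + 195.2 + 316.4 + 242.4 + 408.1 = 935.2
Primary income: 143.5 - 224.7 - 88.6 + 86.9 = -82.9
Secondary income: 151.1
Current account = 935.2 + (-82.9) + 151.1 = 1003.4
(Excluded from the current account — financial account: acquisition of a foreign subsidiary by a resident firm (outward FDI) 376.6, domestic pension funds' purchases of foreign equities 510.6, new loans extended by domestic banks to foreign borrowers 375.9, inward foreign direct investment in the manufacturing sector 688.1; capital account: debt forgiveness received from foreign official creditors 171.0, sale of embassy land to a foreign government 52.2.)

1003.4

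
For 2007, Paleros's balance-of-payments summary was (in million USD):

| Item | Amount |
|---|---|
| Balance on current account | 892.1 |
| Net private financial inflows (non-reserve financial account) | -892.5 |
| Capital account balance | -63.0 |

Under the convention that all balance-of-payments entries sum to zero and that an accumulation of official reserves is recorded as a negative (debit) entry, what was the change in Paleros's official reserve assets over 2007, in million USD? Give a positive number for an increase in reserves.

Official reserve transactions balance = -(892.1 + (-63.0) + (-892.5)) = 63.4
An accumulation of reserves is recorded as a debit (negative entry), so the change in the stock of reserves is the negative of that balance.
Change in official reserves = -(63.4) = -63.4

-63.4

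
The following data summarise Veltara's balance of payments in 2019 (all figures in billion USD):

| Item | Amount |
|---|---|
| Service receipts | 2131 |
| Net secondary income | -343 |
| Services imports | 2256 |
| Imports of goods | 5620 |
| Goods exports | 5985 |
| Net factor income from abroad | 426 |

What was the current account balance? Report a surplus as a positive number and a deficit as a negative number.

Goods balance = 5985 - 5620 = 365
Services balance = 2131 - 2256 = -125
Trade balance (goods + services) = 365 + (-125) = 240
Net primary income = 426
Net secondary income = -343
Current account = 240 + 426 + (-343) = 323

323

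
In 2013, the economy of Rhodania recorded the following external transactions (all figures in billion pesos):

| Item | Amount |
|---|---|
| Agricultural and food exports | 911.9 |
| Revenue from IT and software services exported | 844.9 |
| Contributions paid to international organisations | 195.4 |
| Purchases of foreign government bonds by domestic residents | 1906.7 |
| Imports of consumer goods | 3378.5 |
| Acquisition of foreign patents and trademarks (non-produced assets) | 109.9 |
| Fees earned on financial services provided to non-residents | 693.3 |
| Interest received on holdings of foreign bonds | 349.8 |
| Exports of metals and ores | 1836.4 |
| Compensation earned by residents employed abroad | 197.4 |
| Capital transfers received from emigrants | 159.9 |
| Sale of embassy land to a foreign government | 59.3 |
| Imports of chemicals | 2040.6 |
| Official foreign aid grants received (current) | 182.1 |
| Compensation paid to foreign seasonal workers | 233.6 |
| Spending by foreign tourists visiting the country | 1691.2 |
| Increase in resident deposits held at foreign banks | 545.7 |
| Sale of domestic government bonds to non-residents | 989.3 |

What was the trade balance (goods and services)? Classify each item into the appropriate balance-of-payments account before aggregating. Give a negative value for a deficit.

Goods: 911.9 - 3378.5 + 1836.4 - 2040.6 = -2670.8
Services: 1691.2 + 693.3 + 844.9 = 3229.4
Trade balance = -2670.8 + 3229.4 = 558.6
(Excluded from the trade balance — secondary income: contributions paid to international organisations 195.4, official foreign aid grants received (current) 182.1; financial account: purchases of foreign government bonds by domestic residents 1906.7, increase in resident deposits held at foreign banks 545.7, sale of domestic government bonds to non-residents 989.3; capital account: acquisition of foreign patents and trademarks (non-produced assets) 109.9, capital transfers received from emigrants 159.9, sale of embassy land to a foreign government 59.3; primary income: interest received on holdings of foreign bonds 349.8, compensation earned by residents employed abroad 197.4, compensation paid to foreign seasonal workers 233.6.)

558.6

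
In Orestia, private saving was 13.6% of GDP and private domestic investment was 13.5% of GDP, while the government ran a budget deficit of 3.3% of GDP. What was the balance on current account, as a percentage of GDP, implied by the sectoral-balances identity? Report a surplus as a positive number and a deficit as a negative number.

By the sectoral-balances identity, CA = (S_private - I) + (T - G).
Private balance = 13.6 - 13.5 = 0.1
Government balance (T - G) = -3.3
CA = 0.1 + (-3.3) = -3.2

-3.2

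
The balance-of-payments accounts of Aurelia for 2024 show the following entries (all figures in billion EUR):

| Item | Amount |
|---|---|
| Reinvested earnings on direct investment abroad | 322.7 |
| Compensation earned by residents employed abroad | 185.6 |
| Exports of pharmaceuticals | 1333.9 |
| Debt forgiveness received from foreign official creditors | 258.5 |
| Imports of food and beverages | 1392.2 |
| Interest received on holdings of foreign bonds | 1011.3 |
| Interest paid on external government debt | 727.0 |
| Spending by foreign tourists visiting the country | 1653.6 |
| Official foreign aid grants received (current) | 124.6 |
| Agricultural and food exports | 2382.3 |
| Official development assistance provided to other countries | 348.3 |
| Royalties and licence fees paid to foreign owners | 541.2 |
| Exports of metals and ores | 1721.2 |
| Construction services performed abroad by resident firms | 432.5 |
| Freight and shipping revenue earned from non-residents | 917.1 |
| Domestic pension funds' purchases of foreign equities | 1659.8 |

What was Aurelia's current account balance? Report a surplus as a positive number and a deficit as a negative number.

7076.1

Goods: 1721.2 - 1392.2 + 2382.3 + 1333.9 = 4045.2
Services: 917.1 + 1653.6 - 541.2 + 432.5 = 2462.0
Primary income: 1011.3 + 185.6 - 727.0 + 322.7 = 792.6
Secondary income: 124.6 - 348.3 = -223.7
Current account = 4045.2 + 2462.0 + 792.6 + (-223.7) = 7076.1
(Excluded from the current account — capital account: debt forgiveness received from foreign official creditors 258.5; financial account: domestic pension funds' purchases of foreign equities 1659.8.)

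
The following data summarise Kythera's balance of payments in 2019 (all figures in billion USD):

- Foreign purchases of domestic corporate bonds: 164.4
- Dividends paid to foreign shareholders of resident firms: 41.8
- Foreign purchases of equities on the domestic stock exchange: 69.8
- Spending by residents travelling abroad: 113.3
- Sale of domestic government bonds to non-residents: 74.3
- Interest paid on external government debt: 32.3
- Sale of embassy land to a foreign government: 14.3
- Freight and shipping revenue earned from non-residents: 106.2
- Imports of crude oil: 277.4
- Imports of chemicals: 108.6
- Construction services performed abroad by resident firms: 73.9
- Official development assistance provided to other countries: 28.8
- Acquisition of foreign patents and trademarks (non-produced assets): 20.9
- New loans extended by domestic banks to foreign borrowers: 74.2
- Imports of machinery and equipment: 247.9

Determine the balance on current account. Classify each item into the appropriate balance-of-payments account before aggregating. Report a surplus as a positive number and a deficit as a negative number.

Goods: -277.4 - 247.9 - 108.6 = -633.9
Services: -113.3 + 73.9 + 106.2 = 66.8
Primary income: -32.3 - 41.8 = -74.1
Secondary income: -28.8
Current account = (-633.9) + 66.8 + (-74.1) + (-28.8) = -670.0
(Excluded from the current account — financial account: foreign purchases of domestic corporate bonds 164.4, foreign purchases of equities on the domestic stock exchange 69.8, sale of domestic government bonds to non-residents 74.3, new loans extended by domestic banks to foreign borrowers 74.2; capital account: sale of embassy land to a foreign government 14.3, acquisition of foreign patents and trademarks (non-produced assets) 20.9.)

-670.0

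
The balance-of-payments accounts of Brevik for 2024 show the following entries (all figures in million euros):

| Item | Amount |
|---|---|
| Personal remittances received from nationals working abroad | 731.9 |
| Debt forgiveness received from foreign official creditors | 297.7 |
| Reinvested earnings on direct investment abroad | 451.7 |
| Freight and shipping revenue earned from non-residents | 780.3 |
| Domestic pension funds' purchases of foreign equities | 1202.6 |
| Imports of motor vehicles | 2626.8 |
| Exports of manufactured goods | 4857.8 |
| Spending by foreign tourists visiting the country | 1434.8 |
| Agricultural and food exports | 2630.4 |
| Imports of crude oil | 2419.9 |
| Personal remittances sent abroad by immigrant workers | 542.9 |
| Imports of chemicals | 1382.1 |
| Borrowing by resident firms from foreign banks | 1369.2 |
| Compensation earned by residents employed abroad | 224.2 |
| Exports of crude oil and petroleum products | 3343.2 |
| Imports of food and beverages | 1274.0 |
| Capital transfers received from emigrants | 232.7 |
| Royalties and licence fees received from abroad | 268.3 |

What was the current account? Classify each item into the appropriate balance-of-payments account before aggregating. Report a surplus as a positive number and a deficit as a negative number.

6476.9

Goods: -1382.1 + 3343.2 + 2630.4 + 4857.8 - 1274.0 - 2419.9 - 2626.8 = 3128.6
Services: 268.3 + 780.3 + 1434.8 = 2483.4
Primary income: 224.2 + 451.7 = 675.9
Secondary income: -542.9 + 731.9 = 189.0
Current account = 3128.6 + 2483.4 + 675.9 + 189.0 = 6476.9
(Excluded from the current account — capital account: debt forgiveness received from foreign official creditors 297.7, capital transfers received from emigrants 232.7; financial account: domestic pension funds' purchases of foreign equities 1202.6, borrowing by resident firms from foreign banks 1369.2.)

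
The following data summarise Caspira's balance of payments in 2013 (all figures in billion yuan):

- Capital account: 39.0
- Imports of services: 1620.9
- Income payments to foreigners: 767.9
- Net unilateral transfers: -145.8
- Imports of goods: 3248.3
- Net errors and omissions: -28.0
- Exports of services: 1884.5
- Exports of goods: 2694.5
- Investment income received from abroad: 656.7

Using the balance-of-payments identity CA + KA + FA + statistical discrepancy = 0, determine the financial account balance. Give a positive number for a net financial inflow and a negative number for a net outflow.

Goods balance = 2694.5 - 3248.3 = -553.8
Services balance = 1884.5 - 1620.9 = 263.6
Trade balance (goods + services) = -553.8 + 263.6 = -290.2
Net primary income = 656.7 - 767.9 = -111.2
Net secondary income = -145.8
Current account = -290.2 + (-111.2) + (-145.8) = -547.2
Financial account = -(-547.2 + 39.0 + (-28.0)) = 536.2

536.2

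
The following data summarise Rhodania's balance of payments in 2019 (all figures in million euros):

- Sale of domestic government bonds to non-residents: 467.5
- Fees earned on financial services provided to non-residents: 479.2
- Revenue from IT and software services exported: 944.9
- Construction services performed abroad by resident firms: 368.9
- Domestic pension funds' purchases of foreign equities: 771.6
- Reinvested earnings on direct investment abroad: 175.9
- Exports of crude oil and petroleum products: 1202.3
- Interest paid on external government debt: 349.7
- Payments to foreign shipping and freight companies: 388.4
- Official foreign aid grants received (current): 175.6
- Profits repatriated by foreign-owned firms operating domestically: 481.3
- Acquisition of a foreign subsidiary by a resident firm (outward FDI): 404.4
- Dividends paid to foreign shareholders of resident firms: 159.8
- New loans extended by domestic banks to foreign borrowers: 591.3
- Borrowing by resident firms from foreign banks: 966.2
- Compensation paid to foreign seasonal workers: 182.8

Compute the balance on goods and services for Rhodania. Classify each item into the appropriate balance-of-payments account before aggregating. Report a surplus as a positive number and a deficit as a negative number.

Goods: 1202.3
Services: -388.4 + 479.2 + 944.9 + 368.9 = 1404.6
Trade balance = 1202.3 + 1404.6 = 2606.9
(Excluded from the trade balance — financial account: sale of domestic government bonds to non-residents 467.5, domestic pension funds' purchases of foreign equities 771.6, acquisition of a foreign subsidiary by a resident firm (outward FDI) 404.4, new loans extended by domestic banks to foreign borrowers 591.3, borrowing by resident firms from foreign banks 966.2; primary income: reinvested earnings on direct investment abroad 175.9, interest paid on external government debt 349.7, profits repatriated by foreign-owned firms operating domestically 481.3, dividends paid to foreign shareholders of resident firms 159.8, compensation paid to foreign seasonal workers 182.8; secondary income: official foreign aid grants received (current) 175.6.)

2606.9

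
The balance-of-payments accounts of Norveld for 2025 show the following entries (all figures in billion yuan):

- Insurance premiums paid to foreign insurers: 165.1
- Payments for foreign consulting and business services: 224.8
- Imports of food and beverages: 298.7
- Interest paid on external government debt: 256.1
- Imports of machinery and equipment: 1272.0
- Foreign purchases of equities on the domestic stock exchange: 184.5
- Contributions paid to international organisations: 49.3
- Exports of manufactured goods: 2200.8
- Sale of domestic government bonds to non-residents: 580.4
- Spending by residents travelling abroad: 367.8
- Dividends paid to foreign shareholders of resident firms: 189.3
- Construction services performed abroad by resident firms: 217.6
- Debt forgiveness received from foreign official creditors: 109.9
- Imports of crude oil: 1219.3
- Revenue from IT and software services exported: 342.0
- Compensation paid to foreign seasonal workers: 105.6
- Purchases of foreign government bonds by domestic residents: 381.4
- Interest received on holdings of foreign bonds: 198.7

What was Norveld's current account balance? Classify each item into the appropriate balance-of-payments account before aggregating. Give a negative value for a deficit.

Goods: 2200.8 - 298.7 - 1219.3 - 1272.0 = -589.2
Services: -367.8 + 217.6 + 342.0 - 165.1 - 224.8 = -198.1
Primary income: -256.1 + 198.7 - 189.3 - 105.6 = -352.3
Secondary income: -49.3
Current account = (-589.2) + (-198.1) + (-352.3) + (-49.3) = -1188.9
(Excluded from the current account — financial account: foreign purchases of equities on the domestic stock exchange 184.5, sale of domestic government bonds to non-residents 580.4, purchases of foreign government bonds by domestic residents 381.4; capital account: debt forgiveness received from foreign official creditors 109.9.)

-1188.9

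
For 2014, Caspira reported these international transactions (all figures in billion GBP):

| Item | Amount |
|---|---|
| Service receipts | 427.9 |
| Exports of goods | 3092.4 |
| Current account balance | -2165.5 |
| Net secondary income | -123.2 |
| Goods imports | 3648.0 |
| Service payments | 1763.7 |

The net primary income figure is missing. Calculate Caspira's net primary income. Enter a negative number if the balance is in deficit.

-150.9

Current account = goods balance + services balance + net primary income + net secondary income
Sum of the known components = -2014.6
Net primary income = CA - (known components) = -2165.5 - (-2014.6) = -150.9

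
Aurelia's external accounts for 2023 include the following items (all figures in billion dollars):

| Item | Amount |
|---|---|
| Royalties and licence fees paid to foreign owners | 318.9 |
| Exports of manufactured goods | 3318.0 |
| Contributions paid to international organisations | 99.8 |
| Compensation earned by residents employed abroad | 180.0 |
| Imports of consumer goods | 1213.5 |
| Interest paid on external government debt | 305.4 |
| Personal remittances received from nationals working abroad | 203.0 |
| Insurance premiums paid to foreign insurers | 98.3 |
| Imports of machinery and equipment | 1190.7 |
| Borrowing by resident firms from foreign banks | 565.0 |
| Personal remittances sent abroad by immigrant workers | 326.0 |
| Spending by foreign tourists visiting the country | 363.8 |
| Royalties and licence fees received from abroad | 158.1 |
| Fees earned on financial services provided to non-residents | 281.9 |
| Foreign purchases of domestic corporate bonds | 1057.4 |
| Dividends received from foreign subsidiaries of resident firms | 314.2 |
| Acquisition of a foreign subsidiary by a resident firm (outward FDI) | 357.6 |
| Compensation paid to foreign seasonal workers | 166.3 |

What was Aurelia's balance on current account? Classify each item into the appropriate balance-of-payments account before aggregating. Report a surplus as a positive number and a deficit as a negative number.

1100.1

Goods: 3318.0 - 1190.7 - 1213.5 = 913.8
Services: 158.1 + 281.9 - 318.9 - 98.3 + 363.8 = 386.6
Primary income: -166.3 + 314.2 - 305.4 + 180.0 = 22.5
Secondary income: 203.0 - 326.0 - 99.8 = -222.8
Current account = 913.8 + 386.6 + 22.5 + (-222.8) = 1100.1
(Excluded from the current account — financial account: borrowing by resident firms from foreign banks 565.0, foreign purchases of domestic corporate bonds 1057.4, acquisition of a foreign subsidiary by a resident firm (outward FDI) 357.6.)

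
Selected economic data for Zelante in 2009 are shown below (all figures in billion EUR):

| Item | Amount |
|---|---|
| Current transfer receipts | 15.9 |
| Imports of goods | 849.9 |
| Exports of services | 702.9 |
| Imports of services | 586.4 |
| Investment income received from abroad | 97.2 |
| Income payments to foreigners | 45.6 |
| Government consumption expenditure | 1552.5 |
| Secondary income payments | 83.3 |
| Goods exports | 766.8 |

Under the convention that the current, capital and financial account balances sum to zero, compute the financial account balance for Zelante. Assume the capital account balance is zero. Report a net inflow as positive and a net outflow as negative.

-17.6

Goods balance = 766.8 - 849.9 = -83.1
Services balance = 702.9 - 586.4 = 116.5
Trade balance (goods + services) = -83.1 + 116.5 = 33.4
Net primary income = 97.2 - 45.6 = 51.6
Net secondary income = 15.9 - 83.3 = -67.4
Current account = 33.4 + 51.6 + (-67.4) = 17.6
Financial account = -(17.6) = -17.6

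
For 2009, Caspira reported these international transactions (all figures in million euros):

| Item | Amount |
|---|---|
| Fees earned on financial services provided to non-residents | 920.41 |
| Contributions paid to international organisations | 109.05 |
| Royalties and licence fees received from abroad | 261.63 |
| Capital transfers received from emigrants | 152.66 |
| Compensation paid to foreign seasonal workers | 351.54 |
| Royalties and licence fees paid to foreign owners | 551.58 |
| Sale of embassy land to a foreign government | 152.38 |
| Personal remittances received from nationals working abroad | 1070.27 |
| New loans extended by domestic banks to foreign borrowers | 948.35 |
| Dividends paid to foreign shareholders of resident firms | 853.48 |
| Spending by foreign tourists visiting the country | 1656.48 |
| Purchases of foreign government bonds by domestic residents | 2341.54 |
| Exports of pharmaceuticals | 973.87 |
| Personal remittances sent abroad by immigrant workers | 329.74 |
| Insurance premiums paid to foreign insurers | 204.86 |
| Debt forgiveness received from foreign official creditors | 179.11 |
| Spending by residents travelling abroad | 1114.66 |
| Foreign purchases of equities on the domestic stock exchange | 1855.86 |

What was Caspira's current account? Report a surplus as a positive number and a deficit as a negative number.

Goods: 973.87
Services: 1656.48 - 551.58 + 920.41 + 261.63 - 204.86 - 1114.66 = 967.42
Primary income: -351.54 - 853.48 = -1205.02
Secondary income: 1070.27 - 109.05 - 329.74 = 631.48
Current account = 973.87 + 967.42 + (-1205.02) + 631.48 = 1367.75
(Excluded from the current account — capital account: capital transfers received from emigrants 152.66, sale of embassy land to a foreign government 152.38, debt forgiveness received from foreign official creditors 179.11; financial account: new loans extended by domestic banks to foreign borrowers 948.35, purchases of foreign government bonds by domestic residents 2341.54, foreign purchases of equities on the domestic stock exchange 1855.86.)

1367.75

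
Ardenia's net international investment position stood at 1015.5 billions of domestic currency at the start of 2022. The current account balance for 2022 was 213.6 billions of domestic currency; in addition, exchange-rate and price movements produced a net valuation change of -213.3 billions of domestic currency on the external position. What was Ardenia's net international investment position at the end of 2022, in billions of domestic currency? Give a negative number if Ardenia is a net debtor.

Change in NIIP = current account + net valuation change = 213.6 + (-213.3) = 0.3
End-of-year NIIP = 1015.5 + 0.3 = 1015.8

1015.8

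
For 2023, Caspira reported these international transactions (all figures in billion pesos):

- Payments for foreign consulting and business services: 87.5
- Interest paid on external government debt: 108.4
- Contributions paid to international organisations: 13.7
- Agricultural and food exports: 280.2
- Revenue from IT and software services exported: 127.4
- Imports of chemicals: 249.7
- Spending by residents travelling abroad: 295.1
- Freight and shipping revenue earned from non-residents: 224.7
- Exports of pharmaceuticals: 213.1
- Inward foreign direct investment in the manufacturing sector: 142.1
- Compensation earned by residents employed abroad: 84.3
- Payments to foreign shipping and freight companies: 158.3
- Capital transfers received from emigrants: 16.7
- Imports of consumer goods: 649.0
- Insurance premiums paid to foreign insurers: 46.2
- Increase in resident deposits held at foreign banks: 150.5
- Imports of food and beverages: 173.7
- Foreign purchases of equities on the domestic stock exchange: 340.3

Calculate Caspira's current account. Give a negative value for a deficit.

-851.9

Goods: -649.0 + 280.2 - 249.7 + 213.1 - 173.7 = -579.1
Services: 127.4 - 158.3 - 295.1 + 224.7 - 87.5 - 46.2 = -235.0
Primary income: 84.3 - 108.4 = -24.1
Secondary income: -13.7
Current account = (-579.1) + (-235.0) + (-24.1) + (-13.7) = -851.9
(Excluded from the current account — financial account: inward foreign direct investment in the manufacturing sector 142.1, increase in resident deposits held at foreign banks 150.5, foreign purchases of equities on the domestic stock exchange 340.3; capital account: capital transfers received from emigrants 16.7.)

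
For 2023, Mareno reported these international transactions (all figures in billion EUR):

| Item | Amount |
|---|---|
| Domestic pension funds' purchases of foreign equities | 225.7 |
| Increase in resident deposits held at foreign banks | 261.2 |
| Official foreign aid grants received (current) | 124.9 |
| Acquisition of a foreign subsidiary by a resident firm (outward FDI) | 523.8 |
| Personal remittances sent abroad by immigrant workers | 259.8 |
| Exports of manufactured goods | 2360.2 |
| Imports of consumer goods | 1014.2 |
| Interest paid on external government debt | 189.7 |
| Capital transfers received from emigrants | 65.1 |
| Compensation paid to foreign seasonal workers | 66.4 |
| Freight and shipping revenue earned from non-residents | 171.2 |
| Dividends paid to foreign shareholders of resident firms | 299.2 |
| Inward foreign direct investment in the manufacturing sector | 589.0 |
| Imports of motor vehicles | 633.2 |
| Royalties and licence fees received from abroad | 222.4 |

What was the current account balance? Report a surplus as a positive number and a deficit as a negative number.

Goods: -1014.2 + 2360.2 - 633.2 = 712.8
Services: 222.4 + 171.2 = 393.6
Primary income: -189.7 - 66.4 - 299.2 = -555.3
Secondary income: -259.8 + 124.9 = -134.9
Current account = 712.8 + 393.6 + (-555.3) + (-134.9) = 416.2
(Excluded from the current account — financial account: domestic pension funds' purchases of foreign equities 225.7, increase in resident deposits held at foreign banks 261.2, acquisition of a foreign subsidiary by a resident firm (outward FDI) 523.8, inward foreign direct investment in the manufacturing sector 589.0; capital account: capital transfers received from emigrants 65.1.)

416.2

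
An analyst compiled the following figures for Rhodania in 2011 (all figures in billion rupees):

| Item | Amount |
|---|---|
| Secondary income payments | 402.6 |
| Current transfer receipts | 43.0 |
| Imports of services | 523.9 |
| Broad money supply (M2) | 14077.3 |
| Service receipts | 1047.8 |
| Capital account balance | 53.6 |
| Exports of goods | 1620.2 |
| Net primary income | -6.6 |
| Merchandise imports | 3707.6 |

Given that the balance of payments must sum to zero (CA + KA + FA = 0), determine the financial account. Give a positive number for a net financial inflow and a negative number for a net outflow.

Goods balance = 1620.2 - 3707.6 = -2087.4
Services balance = 1047.8 - 523.9 = 523.9
Trade balance (goods + services) = -2087.4 + 523.9 = -1563.5
Net primary income = -6.6
Net secondary income = 43.0 - 402.6 = -359.6
Current account = -1563.5 + (-6.6) + (-359.6) = -1929.7
Financial account = -(-1929.7 + 53.6) = 1876.1

1876.1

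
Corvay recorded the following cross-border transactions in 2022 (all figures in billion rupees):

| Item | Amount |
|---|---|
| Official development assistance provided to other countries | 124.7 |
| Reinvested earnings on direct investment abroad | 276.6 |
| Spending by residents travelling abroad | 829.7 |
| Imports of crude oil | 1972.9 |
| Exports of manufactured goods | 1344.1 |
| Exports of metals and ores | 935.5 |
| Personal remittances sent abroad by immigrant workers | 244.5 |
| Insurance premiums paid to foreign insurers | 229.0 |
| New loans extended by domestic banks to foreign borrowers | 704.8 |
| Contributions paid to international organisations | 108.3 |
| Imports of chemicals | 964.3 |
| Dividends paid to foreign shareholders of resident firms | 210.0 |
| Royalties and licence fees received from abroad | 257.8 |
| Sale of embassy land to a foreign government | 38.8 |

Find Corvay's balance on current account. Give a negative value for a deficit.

Goods: 935.5 + 1344.1 - 1972.9 - 964.3 = -657.6
Services: -229.0 + 257.8 - 829.7 = -800.9
Primary income: 276.6 - 210.0 = 66.6
Secondary income: -124.7 - 244.5 - 108.3 = -477.5
Current account = (-657.6) + (-800.9) + 66.6 + (-477.5) = -1869.4
(Excluded from the current account — financial account: new loans extended by domestic banks to foreign borrowers 704.8; capital account: sale of embassy land to a foreign government 38.8.)

-1869.4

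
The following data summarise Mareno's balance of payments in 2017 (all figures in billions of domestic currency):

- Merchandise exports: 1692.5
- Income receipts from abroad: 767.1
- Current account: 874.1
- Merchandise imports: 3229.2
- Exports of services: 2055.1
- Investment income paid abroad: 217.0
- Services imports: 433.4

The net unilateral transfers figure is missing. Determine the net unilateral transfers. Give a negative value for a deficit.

Current account = goods balance + services balance + net primary income + net secondary income
Sum of the known components = 635.1
Net unilateral transfers = CA - (known components) = 874.1 - 635.1 = 239.0

239.0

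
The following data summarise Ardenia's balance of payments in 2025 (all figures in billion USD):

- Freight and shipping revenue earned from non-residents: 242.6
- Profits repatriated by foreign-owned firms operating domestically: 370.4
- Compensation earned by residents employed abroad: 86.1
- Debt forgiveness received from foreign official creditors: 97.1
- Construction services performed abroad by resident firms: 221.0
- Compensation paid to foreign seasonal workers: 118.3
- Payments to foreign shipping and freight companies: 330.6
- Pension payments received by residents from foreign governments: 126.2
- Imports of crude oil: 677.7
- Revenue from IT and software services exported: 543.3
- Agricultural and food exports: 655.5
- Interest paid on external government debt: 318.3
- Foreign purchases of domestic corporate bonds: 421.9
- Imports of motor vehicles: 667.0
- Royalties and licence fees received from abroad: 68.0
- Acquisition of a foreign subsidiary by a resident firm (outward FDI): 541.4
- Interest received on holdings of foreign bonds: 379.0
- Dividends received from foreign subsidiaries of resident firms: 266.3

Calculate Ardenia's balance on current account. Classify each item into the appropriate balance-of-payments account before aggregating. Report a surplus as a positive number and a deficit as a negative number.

105.7

Goods: 655.5 - 677.7 - 667.0 = -689.2
Services: 543.3 + 68.0 + 221.0 - 330.6 + 242.6 = 744.3
Primary income: 86.1 + 266.3 - 318.3 - 370.4 + 379.0 - 118.3 = -75.6
Secondary income: 126.2
Current account = (-689.2) + 744.3 + (-75.6) + 126.2 = 105.7
(Excluded from the current account — capital account: debt forgiveness received from foreign official creditors 97.1; financial account: foreign purchases of domestic corporate bonds 421.9, acquisition of a foreign subsidiary by a resident firm (outward FDI) 541.4.)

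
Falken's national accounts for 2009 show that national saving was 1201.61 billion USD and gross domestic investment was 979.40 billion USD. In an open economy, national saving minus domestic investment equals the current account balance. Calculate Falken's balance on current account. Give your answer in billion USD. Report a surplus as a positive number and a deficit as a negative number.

S - I = CA (net lending to the rest of the world).
CA = S - I = 1201.61 - 979.40 = 222.21

222.21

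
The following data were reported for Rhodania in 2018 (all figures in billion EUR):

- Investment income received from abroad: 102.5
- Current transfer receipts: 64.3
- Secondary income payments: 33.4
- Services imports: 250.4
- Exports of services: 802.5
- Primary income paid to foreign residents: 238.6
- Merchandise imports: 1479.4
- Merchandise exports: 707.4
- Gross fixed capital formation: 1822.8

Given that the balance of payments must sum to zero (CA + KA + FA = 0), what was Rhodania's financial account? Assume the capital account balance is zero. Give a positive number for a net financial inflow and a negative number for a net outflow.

325.1

Goods balance = 707.4 - 1479.4 = -772.0
Services balance = 802.5 - 250.4 = 552.1
Trade balance (goods + services) = -772.0 + 552.1 = -219.9
Net primary income = 102.5 - 238.6 = -136.1
Net secondary income = 64.3 - 33.4 = 30.9
Current account = -219.9 + (-136.1) + 30.9 = -325.1
Financial account = -(-325.1) = 325.1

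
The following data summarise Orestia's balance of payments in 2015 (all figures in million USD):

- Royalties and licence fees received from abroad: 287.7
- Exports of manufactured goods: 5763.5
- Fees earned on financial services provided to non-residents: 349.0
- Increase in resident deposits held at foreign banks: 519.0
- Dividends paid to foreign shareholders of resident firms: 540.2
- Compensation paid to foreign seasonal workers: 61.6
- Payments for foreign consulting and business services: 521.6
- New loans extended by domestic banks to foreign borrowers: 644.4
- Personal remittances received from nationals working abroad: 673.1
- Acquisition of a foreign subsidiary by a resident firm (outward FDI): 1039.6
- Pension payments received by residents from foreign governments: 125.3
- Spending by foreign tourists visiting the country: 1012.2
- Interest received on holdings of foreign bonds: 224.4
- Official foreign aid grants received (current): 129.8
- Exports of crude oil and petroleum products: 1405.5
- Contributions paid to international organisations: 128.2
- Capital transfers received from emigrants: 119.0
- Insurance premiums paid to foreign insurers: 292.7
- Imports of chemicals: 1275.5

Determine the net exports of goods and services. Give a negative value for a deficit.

6728.1

Goods: -1275.5 + 5763.5 + 1405.5 = 5893.5
Services: 287.7 - 292.7 + 1012.2 + 349.0 - 521.6 = 834.6
Trade balance = 5893.5 + 834.6 = 6728.1
(Excluded from the trade balance — financial account: increase in resident deposits held at foreign banks 519.0, new loans extended by domestic banks to foreign borrowers 644.4, acquisition of a foreign subsidiary by a resident firm (outward FDI) 1039.6; primary income: dividends paid to foreign shareholders of resident firms 540.2, compensation paid to foreign seasonal workers 61.6, interest received on holdings of foreign bonds 224.4; secondary income: personal remittances received from nationals working abroad 673.1, pension payments received by residents from foreign governments 125.3, official foreign aid grants received (current) 129.8, contributions paid to international organisations 128.2; capital account: capital transfers received from emigrants 119.0.)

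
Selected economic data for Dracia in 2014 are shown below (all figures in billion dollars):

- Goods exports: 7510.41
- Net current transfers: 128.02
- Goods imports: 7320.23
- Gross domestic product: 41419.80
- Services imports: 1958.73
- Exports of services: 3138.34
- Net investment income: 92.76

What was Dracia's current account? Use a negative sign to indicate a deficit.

1590.57

Goods balance = 7510.41 - 7320.23 = 190.18
Services balance = 3138.34 - 1958.73 = 1179.61
Trade balance (goods + services) = 190.18 + 1179.61 = 1369.79
Net primary income = 92.76
Net secondary income = 128.02
Current account = 1369.79 + 92.76 + 128.02 = 1590.57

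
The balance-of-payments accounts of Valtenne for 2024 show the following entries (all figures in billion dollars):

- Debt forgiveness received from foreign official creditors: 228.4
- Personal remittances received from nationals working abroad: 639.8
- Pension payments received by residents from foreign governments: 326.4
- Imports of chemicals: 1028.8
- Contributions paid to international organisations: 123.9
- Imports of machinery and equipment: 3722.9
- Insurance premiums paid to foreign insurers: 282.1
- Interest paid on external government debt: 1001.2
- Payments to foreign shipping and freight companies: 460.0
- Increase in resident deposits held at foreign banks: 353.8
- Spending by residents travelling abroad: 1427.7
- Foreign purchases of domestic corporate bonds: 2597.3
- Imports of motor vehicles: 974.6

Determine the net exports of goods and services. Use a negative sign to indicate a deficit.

-7896.1

Goods: -3722.9 - 1028.8 - 974.6 = -5726.3
Services: -282.1 - 460.0 - 1427.7 = -2169.8
Trade balance = -5726.3 + (-2169.8) = -7896.1
(Excluded from the trade balance — capital account: debt forgiveness received from foreign official creditors 228.4; secondary income: personal remittances received from nationals working abroad 639.8, pension payments received by residents from foreign governments 326.4, contributions paid to international organisations 123.9; primary income: interest paid on external government debt 1001.2; financial account: increase in resident deposits held at foreign banks 353.8, foreign purchases of domestic corporate bonds 2597.3.)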